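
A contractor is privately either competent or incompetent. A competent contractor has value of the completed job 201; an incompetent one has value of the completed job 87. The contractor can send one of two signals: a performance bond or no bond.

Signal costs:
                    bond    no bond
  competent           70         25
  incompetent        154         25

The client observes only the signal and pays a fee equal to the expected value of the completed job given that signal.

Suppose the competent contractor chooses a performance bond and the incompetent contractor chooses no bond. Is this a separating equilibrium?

If types separate, bond earns payment 201 and no bond earns 87.
Competent: bond gives 201 − 70 = 131; no bond gives 87 − 25 = 62. No deviation. ✓
Incompetent: no bond gives 87 − 25 = 62; bond gives 201 − 154 = 47. No deviation. ✓
Both incentive constraints hold.

Yes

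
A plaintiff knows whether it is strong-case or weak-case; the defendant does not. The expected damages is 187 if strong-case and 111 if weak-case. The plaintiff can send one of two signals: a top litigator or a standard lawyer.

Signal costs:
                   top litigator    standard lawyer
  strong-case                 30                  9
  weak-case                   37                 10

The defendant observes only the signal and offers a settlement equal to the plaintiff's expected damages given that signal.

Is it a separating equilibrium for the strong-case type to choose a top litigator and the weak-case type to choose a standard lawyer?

No

Under separation the defendant infers type exactly: top litigator → strong-case (pays 187), standard lawyer → weak-case (pays 111).
Strong-case: top litigator gives 187 − 30 = 157; standard lawyer gives 111 − 9 = 102. No deviation. ✓
Weak-case: standard lawyer gives 111 − 10 = 101; top litigator gives 187 − 37 = 150. Would deviate. ✗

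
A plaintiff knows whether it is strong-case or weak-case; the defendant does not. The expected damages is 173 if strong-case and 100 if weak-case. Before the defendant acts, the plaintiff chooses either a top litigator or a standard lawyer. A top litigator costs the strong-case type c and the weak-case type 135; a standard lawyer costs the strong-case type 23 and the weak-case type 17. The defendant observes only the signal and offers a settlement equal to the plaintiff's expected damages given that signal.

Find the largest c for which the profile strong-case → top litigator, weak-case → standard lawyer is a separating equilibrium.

Under separation: top litigator → strong-case (pays 173); standard lawyer → weak-case (pays 100).
Weak-case: 100 − 17 = 83 ≥ 173 − 135 = 38. Holds regardless of c. ✓
Strong-case: 173 − c ≥ 100 − 23, so c ≤ 173 − 77 = 96.

96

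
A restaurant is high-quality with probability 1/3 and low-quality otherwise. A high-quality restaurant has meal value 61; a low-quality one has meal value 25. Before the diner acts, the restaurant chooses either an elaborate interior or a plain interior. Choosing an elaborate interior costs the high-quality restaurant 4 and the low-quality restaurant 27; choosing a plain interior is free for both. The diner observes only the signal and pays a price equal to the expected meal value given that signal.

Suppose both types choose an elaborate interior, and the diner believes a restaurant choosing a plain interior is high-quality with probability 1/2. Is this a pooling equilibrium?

On the equilibrium path (elaborate interior) the diner holds the prior 1/3 and pays 1/3·61 + 2/3·25 = 37. Off-path (plain interior) belief 1/2 gives 1/2·61 + 1/2·25 = 43.
High-quality: elaborate interior gives 37 − 4 = 33; plain interior gives 43 − 0 = 43. Deviates. ✗
Low-quality: elaborate interior gives 37 − 27 = 10; plain interior gives 43 − 0 = 43. Deviates. ✗

No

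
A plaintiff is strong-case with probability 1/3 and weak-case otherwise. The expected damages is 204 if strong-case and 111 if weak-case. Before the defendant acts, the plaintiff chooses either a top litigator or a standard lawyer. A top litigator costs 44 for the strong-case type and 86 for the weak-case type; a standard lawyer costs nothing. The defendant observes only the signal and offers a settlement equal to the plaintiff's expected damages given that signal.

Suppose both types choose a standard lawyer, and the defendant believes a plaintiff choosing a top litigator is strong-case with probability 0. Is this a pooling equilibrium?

On the equilibrium path (standard lawyer) the defendant holds the prior 1/3 and pays 1/3·204 + 2/3·111 = 142. Off-path (top litigator) belief 0 gives 0·204 + 1·111 = 111.
Strong-case: standard lawyer gives 142 − 0 = 142; top litigator gives 111 − 44 = 67. Stays. ✓
Weak-case: standard lawyer gives 142 − 0 = 142; top litigator gives 111 − 86 = 25. Stays. ✓
Beliefs are Bayes-consistent on-path and both types best-respond.

Yes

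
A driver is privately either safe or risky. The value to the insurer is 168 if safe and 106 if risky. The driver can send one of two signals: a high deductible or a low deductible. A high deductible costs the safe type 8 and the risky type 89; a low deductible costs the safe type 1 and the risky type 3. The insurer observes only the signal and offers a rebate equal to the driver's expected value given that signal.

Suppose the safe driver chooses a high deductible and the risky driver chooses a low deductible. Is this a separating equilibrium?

If types separate, high deductible earns payment 168 and low deductible earns 106.
Safe: high deductible gives 168 − 8 = 160; low deductible gives 106 − 1 = 105. No deviation. ✓
Risky: low deductible gives 106 − 3 = 103; high deductible gives 168 − 89 = 79. No deviation. ✓
Both incentive constraints hold.

Yes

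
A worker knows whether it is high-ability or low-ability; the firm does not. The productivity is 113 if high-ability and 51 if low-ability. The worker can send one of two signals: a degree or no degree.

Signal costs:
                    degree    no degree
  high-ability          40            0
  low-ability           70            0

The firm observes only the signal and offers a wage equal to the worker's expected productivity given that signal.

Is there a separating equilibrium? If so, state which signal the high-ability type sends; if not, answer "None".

degree

Try high-ability → degree, low-ability → no degree:
  Under separation the firm infers type exactly: degree → high-ability (pays 113), no degree → low-ability (pays 51).
  High-ability: degree gives 113 − 40 = 73; no degree gives 51 − 0 = 51. No deviation. ✓
  Low-ability: no degree gives 51 − 0 = 51; degree gives 113 − 70 = 43. No deviation. ✓
Both hold — the high-ability type sends degree.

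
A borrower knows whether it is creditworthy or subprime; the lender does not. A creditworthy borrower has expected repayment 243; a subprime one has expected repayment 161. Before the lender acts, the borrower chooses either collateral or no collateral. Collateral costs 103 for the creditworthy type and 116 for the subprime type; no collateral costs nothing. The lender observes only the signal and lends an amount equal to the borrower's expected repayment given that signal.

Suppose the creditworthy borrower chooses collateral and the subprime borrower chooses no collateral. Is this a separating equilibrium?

No

Under separation the lender infers type exactly: collateral → creditworthy (pays 243), no collateral → subprime (pays 161).
Creditworthy: collateral gives 243 − 103 = 140; no collateral gives 161 − 0 = 161. Would deviate. ✗
Subprime: no collateral gives 161 − 0 = 161; collateral gives 243 − 116 = 127. No deviation. ✓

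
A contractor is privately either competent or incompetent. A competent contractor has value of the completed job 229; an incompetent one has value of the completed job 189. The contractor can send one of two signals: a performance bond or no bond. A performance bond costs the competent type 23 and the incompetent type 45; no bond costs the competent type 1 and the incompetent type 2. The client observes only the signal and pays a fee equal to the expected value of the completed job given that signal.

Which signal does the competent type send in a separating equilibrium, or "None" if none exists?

bond

Try competent → bond, incompetent → no bond:
  If types separate, bond earns payment 229 and no bond earns 189.
  Competent: bond gives 229 − 23 = 206; no bond gives 189 − 1 = 188. No deviation. ✓
  Incompetent: no bond gives 189 − 2 = 187; bond gives 229 − 45 = 184. No deviation. ✓
Both hold — the competent type sends bond.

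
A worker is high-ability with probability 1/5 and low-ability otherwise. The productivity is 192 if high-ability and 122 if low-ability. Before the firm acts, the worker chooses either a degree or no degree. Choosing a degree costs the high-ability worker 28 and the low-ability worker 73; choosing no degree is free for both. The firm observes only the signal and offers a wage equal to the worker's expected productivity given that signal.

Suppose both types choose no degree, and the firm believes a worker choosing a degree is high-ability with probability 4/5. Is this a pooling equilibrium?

No

On the equilibrium path (no degree) the firm holds the prior 1/5 and pays 1/5·192 + 4/5·122 = 136. Off-path (degree) belief 4/5 gives 4/5·192 + 1/5·122 = 178.
High-ability: no degree gives 136 − 0 = 136; degree gives 178 − 28 = 150. Deviates. ✗
Low-ability: no degree gives 136 − 0 = 136; degree gives 178 − 73 = 105. Stays. ✓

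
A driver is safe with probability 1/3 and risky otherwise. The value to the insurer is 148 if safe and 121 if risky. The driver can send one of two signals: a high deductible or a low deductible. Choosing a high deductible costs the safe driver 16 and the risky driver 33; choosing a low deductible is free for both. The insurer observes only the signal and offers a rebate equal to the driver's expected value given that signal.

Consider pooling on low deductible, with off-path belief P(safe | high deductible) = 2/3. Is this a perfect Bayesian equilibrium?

Yes

On the equilibrium path (low deductible) the insurer holds the prior 1/3 and pays 1/3·148 + 2/3·121 = 130. Off-path (high deductible) belief 2/3 gives 2/3·148 + 1/3·121 = 139.
Safe: low deductible gives 130 − 0 = 130; high deductible gives 139 − 16 = 123. Stays. ✓
Risky: low deductible gives 130 − 0 = 130; high deductible gives 139 − 33 = 106. Stays. ✓
Beliefs are Bayes-consistent on-path and both types best-respond.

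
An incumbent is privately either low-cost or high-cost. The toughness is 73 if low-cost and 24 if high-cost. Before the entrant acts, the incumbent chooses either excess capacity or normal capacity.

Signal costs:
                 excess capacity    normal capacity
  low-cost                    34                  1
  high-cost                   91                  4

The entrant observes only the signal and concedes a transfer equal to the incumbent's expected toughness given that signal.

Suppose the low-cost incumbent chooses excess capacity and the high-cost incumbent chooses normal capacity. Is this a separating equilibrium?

Yes

Under separation the entrant infers type exactly: excess capacity → low-cost (pays 73), normal capacity → high-cost (pays 24).
Low-cost: excess capacity gives 73 − 34 = 39; normal capacity gives 24 − 1 = 23. No deviation. ✓
High-cost: normal capacity gives 24 − 4 = 20; excess capacity gives 73 − 91 = -18. No deviation. ✓
Neither type gains from mimicking the other.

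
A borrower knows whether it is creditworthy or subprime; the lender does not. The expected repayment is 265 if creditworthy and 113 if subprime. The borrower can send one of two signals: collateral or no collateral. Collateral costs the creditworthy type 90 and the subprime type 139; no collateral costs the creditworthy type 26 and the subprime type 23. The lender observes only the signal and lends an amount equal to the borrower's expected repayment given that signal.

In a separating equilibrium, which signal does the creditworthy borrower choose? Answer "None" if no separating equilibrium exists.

None

Try creditworthy → collateral, subprime → no collateral:
  If types separate, collateral earns payment 265 and no collateral earns 113.
  Creditworthy: collateral gives 265 − 90 = 175; no collateral gives 113 − 26 = 87. No deviation. ✓
  Subprime: no collateral gives 113 − 23 = 90; collateral gives 265 − 139 = 126. Would deviate. ✗
Try creditworthy → no collateral, subprime → collateral:
  If types separate, no collateral earns payment 265 and collateral earns 113.
  Creditworthy: no collateral gives 265 − 26 = 239; collateral gives 113 − 90 = 23. No deviation. ✓
  Subprime: collateral gives 113 − 139 = -26; no collateral gives 265 − 23 = 242. Would deviate. ✗
Neither assignment is incentive-compatible.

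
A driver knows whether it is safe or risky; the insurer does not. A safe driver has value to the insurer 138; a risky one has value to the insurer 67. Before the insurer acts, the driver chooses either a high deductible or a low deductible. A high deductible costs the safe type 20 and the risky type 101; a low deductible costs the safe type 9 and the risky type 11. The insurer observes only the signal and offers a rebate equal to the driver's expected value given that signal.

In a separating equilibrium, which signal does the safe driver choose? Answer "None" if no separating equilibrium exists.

Try safe → high deductible, risky → low deductible:
  Under separation the insurer infers type exactly: high deductible → safe (pays 138), low deductible → risky (pays 67).
  Safe: high deductible gives 138 − 20 = 118; low deductible gives 67 − 9 = 58. No deviation. ✓
  Risky: low deductible gives 67 − 11 = 56; high deductible gives 138 − 101 = 37. No deviation. ✓
Both hold — the safe type sends high deductible.

high deductible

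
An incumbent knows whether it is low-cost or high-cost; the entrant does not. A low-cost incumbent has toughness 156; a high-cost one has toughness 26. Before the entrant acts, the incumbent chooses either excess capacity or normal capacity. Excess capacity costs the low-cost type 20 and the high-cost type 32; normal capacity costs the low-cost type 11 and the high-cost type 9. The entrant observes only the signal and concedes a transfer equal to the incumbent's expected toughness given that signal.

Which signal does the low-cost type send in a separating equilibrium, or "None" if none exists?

Try low-cost → excess capacity, high-cost → normal capacity:
  Under separation the entrant infers type exactly: excess capacity → low-cost (pays 156), normal capacity → high-cost (pays 26).
  Low-cost: excess capacity gives 156 − 20 = 136; normal capacity gives 26 − 11 = 15. No deviation. ✓
  High-cost: normal capacity gives 26 − 9 = 17; excess capacity gives 156 − 32 = 124. Would deviate. ✗
Try low-cost → normal capacity, high-cost → excess capacity:
  Under separation the entrant infers type exactly: normal capacity → low-cost (pays 156), excess capacity → high-cost (pays 26).
  Low-cost: normal capacity gives 156 − 11 = 145; excess capacity gives 26 − 20 = 6. No deviation. ✓
  High-cost: excess capacity gives 26 − 32 = -6; normal capacity gives 156 − 9 = 147. Would deviate. ✗
Neither assignment is incentive-compatible.

None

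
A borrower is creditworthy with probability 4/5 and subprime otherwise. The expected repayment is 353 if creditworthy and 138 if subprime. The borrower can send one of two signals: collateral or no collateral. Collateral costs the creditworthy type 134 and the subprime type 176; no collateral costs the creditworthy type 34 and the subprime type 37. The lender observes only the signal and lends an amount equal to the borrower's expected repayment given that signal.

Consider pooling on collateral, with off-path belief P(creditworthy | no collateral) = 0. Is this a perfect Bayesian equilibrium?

Yes

On the equilibrium path (collateral) the lender holds the prior 4/5 and pays 4/5·353 + 1/5·138 = 310. Off-path (no collateral) belief 0 gives 0·353 + 1·138 = 138.
Creditworthy: collateral gives 310 − 134 = 176; no collateral gives 138 − 34 = 104. Stays. ✓
Subprime: collateral gives 310 − 176 = 134; no collateral gives 138 − 37 = 101. Stays. ✓
Beliefs are Bayes-consistent on-path and both types best-respond.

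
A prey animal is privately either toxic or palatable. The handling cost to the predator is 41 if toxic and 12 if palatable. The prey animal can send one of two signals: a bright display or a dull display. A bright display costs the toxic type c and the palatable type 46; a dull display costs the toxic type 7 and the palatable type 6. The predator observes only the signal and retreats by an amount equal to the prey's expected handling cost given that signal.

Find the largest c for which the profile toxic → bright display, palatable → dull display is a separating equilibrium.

Under separation: bright display → toxic (pays 41); dull display → palatable (pays 12).
Palatable: 12 − 6 = 6 ≥ 41 − 46 = -5. Holds regardless of c. ✓
Toxic: 41 − c ≥ 12 − 7, so c ≤ 41 − 5 = 36.

36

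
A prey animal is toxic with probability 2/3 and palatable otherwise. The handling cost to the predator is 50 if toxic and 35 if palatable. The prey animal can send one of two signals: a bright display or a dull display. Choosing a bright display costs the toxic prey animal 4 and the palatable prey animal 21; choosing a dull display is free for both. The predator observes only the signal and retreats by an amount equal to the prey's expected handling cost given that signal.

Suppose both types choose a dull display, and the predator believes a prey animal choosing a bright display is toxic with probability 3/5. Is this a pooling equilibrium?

On the equilibrium path (dull display) the predator holds the prior 2/3 and pays 2/3·50 + 1/3·35 = 45. Off-path (bright display) belief 3/5 gives 3/5·50 + 2/5·35 = 44.
Toxic: dull display gives 45 − 0 = 45; bright display gives 44 − 4 = 40. Stays. ✓
Palatable: dull display gives 45 − 0 = 45; bright display gives 44 − 21 = 23. Stays. ✓
Beliefs are Bayes-consistent on-path and both types best-respond.

Yes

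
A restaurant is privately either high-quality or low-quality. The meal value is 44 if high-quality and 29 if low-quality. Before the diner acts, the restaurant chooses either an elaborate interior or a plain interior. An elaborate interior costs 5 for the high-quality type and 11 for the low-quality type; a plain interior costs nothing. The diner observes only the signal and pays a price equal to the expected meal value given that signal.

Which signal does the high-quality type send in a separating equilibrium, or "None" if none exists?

Try high-quality → elaborate interior, low-quality → plain interior:
  If types separate, elaborate interior earns payment 44 and plain interior earns 29.
  High-quality: elaborate interior gives 44 − 5 = 39; plain interior gives 29 − 0 = 29. No deviation. ✓
  Low-quality: plain interior gives 29 − 0 = 29; elaborate interior gives 44 − 11 = 33. Would deviate. ✗
Try high-quality → plain interior, low-quality → elaborate interior:
  If types separate, plain interior earns payment 44 and elaborate interior earns 29.
  High-quality: plain interior gives 44 − 0 = 44; elaborate interior gives 29 − 5 = 24. No deviation. ✓
  Low-quality: elaborate interior gives 29 − 11 = 18; plain interior gives 44 − 0 = 44. Would deviate. ✗
Neither assignment is incentive-compatible.

None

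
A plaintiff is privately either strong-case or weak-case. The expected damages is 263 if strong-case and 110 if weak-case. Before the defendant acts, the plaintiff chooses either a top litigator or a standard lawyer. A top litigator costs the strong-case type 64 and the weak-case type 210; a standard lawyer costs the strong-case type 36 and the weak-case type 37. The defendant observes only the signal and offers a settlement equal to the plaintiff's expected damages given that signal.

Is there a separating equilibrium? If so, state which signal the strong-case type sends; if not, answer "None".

top litigator

Try strong-case → top litigator, weak-case → standard lawyer:
  If types separate, top litigator earns payment 263 and standard lawyer earns 110.
  Strong-case: top litigator gives 263 − 64 = 199; standard lawyer gives 110 − 36 = 74. No deviation. ✓
  Weak-case: standard lawyer gives 110 − 37 = 73; top litigator gives 263 − 210 = 53. No deviation. ✓
Both hold — the strong-case type sends top litigator.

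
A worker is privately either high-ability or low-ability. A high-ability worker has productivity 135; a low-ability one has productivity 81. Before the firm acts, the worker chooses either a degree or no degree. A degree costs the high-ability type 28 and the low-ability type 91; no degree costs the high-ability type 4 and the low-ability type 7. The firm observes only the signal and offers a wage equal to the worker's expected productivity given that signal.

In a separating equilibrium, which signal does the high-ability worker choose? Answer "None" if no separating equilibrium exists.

Try high-ability → degree, low-ability → no degree:
  Under separation the firm infers type exactly: degree → high-ability (pays 135), no degree → low-ability (pays 81).
  High-ability: degree gives 135 − 28 = 107; no degree gives 81 − 4 = 77. No deviation. ✓
  Low-ability: no degree gives 81 − 7 = 74; degree gives 135 − 91 = 44. No deviation. ✓
Both hold — the high-ability type sends degree.

degree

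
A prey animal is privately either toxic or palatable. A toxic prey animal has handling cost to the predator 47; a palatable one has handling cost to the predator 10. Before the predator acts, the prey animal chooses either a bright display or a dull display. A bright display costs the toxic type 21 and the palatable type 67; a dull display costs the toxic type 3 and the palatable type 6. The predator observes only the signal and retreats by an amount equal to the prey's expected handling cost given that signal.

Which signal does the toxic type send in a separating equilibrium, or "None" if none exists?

Try toxic → bright display, palatable → dull display:
  If types separate, bright display earns payment 47 and dull display earns 10.
  Toxic: bright display gives 47 − 21 = 26; dull display gives 10 − 3 = 7. No deviation. ✓
  Palatable: dull display gives 10 − 6 = 4; bright display gives 47 − 67 = -20. No deviation. ✓
Both hold — the toxic type sends bright display.

bright display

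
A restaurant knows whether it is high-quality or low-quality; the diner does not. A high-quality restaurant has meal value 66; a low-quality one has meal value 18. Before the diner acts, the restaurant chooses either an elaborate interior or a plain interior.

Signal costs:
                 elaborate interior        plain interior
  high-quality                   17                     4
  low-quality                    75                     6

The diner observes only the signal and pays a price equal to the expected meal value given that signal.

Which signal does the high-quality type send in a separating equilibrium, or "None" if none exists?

elaborate interior

Try high-quality → elaborate interior, low-quality → plain interior:
  Under separation the diner infers type exactly: elaborate interior → high-quality (pays 66), plain interior → low-quality (pays 18).
  High-quality: elaborate interior gives 66 − 17 = 49; plain interior gives 18 − 4 = 14. No deviation. ✓
  Low-quality: plain interior gives 18 − 6 = 12; elaborate interior gives 66 − 75 = -9. No deviation. ✓
Both hold — the high-quality type sends elaborate interior.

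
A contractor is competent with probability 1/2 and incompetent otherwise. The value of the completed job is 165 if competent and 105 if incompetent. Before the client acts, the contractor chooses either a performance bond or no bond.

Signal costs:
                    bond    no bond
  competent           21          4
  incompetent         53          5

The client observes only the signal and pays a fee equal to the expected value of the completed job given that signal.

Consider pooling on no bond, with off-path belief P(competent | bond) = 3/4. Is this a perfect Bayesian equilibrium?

On the equilibrium path (no bond) the client holds the prior 1/2 and pays 1/2·165 + 1/2·105 = 135. Off-path (bond) belief 3/4 gives 3/4·165 + 1/4·105 = 150.
Competent: no bond gives 135 − 4 = 131; bond gives 150 − 21 = 129. Stays. ✓
Incompetent: no bond gives 135 − 5 = 130; bond gives 150 − 53 = 97. Stays. ✓
Beliefs are Bayes-consistent on-path and both types best-respond.

Yes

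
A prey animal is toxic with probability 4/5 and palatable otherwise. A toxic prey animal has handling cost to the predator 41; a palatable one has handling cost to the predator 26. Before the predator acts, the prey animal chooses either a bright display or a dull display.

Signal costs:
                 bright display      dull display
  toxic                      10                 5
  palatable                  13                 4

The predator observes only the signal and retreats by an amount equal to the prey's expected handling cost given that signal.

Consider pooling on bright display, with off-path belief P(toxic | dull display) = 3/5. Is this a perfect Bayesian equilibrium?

No

On the equilibrium path (bright display) the predator holds the prior 4/5 and pays 4/5·41 + 1/5·26 = 38. Off-path (dull display) belief 3/5 gives 3/5·41 + 2/5·26 = 35.
Toxic: bright display gives 38 − 10 = 28; dull display gives 35 − 5 = 30. Deviates. ✗
Palatable: bright display gives 38 − 13 = 25; dull display gives 35 − 4 = 31. Deviates. ✗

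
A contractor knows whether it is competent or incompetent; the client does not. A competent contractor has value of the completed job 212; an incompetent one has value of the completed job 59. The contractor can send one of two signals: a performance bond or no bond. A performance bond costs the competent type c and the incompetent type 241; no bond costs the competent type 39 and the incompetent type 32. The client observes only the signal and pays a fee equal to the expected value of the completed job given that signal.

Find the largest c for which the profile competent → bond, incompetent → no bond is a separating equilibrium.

Under separation: bond → competent (pays 212); no bond → incompetent (pays 59).
Incompetent: 59 − 32 = 27 ≥ 212 − 241 = -29. Holds regardless of c. ✓
Competent: 212 − c ≥ 59 − 39, so c ≤ 212 − 20 = 192.

192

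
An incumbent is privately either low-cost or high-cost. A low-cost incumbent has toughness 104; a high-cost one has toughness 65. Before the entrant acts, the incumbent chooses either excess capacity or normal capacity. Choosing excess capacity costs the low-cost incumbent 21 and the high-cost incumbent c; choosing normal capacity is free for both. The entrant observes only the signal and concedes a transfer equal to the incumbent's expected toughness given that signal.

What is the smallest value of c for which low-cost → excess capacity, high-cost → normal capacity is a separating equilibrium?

Under separation: excess capacity → low-cost (pays 104); normal capacity → high-cost (pays 65).
Low-cost: 104 − 21 = 83 ≥ 65 − 0 = 65. Holds regardless of c. ✓
High-cost: 65 − 0 ≥ 104 − c, so c ≥ 104 − 65 = 39.

39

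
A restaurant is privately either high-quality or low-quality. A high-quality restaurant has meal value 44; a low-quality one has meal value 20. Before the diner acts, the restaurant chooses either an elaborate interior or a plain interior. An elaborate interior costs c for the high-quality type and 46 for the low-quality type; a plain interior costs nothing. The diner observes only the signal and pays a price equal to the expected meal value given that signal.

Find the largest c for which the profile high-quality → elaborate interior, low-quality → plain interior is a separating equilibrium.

Under separation: elaborate interior → high-quality (pays 44); plain interior → low-quality (pays 20).
Low-quality: 20 − 0 = 20 ≥ 44 − 46 = -2. Holds regardless of c. ✓
High-quality: 44 − c ≥ 20 − 0, so c ≤ 44 − 20 = 24.

24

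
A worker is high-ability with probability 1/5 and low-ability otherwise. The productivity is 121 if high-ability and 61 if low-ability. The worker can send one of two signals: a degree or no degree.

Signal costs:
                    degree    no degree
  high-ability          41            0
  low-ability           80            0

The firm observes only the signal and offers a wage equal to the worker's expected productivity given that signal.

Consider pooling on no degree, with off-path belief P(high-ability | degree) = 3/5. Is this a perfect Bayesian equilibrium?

Yes

At the pooled signal (no degree) the firm holds the prior 1/5 and pays 1/5·121 + 4/5·61 = 73. Off-path (degree) belief 3/5 gives 3/5·121 + 2/5·61 = 97.
High-ability: no degree gives 73 − 0 = 73; degree gives 97 − 41 = 56. Stays. ✓
Low-ability: no degree gives 73 − 0 = 73; degree gives 97 − 80 = 17. Stays. ✓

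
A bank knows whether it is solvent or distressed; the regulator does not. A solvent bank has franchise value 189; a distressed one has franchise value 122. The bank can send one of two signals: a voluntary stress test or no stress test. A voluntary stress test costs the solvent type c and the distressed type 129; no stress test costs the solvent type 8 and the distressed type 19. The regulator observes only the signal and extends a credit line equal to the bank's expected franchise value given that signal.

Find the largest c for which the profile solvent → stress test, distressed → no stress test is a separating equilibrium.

Under separation: stress test → solvent (pays 189); no stress test → distressed (pays 122).
Distressed: 122 − 19 = 103 ≥ 189 − 129 = 60. Holds regardless of c. ✓
Solvent: 189 − c ≥ 122 − 8, so c ≤ 189 − 114 = 75.

75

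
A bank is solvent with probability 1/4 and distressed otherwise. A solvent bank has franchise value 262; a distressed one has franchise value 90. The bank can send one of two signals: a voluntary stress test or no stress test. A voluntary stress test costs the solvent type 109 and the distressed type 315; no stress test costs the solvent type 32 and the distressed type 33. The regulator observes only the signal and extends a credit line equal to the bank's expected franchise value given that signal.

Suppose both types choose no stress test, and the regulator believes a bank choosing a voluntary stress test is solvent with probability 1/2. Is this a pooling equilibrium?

Yes

At the pooled signal (no stress test) the regulator holds the prior 1/4 and pays 1/4·262 + 3/4·90 = 133. Off-path (stress test) belief 1/2 gives 1/2·262 + 1/2·90 = 176.
Solvent: no stress test gives 133 − 32 = 101; stress test gives 176 − 109 = 67. Stays. ✓
Distressed: no stress test gives 133 − 33 = 100; stress test gives 176 − 315 = -139. Stays. ✓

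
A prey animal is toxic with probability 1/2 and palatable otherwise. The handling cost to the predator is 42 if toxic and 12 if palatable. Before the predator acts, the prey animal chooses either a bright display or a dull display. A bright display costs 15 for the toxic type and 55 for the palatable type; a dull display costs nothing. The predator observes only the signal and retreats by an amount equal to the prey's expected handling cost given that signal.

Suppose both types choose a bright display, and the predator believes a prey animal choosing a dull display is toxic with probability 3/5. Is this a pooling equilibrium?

No

On the equilibrium path (bright display) the predator holds the prior 1/2 and pays 1/2·42 + 1/2·12 = 27. Off-path (dull display) belief 3/5 gives 3/5·42 + 2/5·12 = 30.
Toxic: bright display gives 27 − 15 = 12; dull display gives 30 − 0 = 30. Deviates. ✗
Palatable: bright display gives 27 − 55 = -28; dull display gives 30 − 0 = 30. Deviates. ✗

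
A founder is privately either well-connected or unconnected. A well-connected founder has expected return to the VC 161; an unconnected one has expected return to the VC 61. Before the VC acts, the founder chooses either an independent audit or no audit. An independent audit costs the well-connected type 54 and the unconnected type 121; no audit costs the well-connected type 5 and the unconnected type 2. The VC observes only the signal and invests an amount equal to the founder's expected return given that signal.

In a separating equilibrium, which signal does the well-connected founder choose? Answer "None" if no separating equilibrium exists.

Try well-connected → audit, unconnected → no audit:
  Under separation the VC infers type exactly: audit → well-connected (pays 161), no audit → unconnected (pays 61).
  Well-connected: audit gives 161 − 54 = 107; no audit gives 61 − 5 = 56. No deviation. ✓
  Unconnected: no audit gives 61 − 2 = 59; audit gives 161 − 121 = 40. No deviation. ✓
Both hold — the well-connected type sends audit.

audit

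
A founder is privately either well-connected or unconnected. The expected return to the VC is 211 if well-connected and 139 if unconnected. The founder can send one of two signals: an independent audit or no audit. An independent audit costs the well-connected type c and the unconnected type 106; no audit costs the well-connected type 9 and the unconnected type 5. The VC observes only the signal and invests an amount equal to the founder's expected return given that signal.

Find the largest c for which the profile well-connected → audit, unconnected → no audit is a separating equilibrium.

81

Under separation: audit → well-connected (pays 211); no audit → unconnected (pays 139).
Unconnected: 139 − 5 = 134 ≥ 211 − 106 = 105. Holds regardless of c. ✓
Well-connected: 211 − c ≥ 139 − 9, so c ≤ 211 − 130 = 81.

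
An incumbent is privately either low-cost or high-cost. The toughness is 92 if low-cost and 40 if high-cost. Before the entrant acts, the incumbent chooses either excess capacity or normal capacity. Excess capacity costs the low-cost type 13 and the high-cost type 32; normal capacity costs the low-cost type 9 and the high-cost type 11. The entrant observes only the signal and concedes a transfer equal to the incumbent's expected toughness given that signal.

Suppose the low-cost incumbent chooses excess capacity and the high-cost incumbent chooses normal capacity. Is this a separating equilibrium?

If types separate, excess capacity earns payment 92 and normal capacity earns 40.
Low-cost: excess capacity gives 92 − 13 = 79; normal capacity gives 40 − 9 = 31. No deviation. ✓
High-cost: normal capacity gives 40 − 11 = 29; excess capacity gives 92 − 32 = 60. Would deviate. ✗

No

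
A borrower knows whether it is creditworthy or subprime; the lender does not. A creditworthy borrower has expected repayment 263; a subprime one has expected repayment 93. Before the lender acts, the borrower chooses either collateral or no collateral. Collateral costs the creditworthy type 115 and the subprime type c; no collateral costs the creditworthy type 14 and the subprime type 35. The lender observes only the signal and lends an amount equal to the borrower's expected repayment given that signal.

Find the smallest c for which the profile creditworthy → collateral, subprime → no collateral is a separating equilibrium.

Under separation: collateral → creditworthy (pays 263); no collateral → subprime (pays 93).
Creditworthy: 263 − 115 = 148 ≥ 93 − 14 = 79. Holds regardless of c. ✓
Subprime: 93 − 35 ≥ 263 − c, so c ≥ 263 − 58 = 205.

205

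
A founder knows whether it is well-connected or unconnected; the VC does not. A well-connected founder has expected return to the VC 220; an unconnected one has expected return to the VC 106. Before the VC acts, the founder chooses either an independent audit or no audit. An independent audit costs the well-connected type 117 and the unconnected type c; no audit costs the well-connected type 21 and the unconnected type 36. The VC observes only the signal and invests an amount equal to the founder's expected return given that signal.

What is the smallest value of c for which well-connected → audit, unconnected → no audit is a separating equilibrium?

150

Under separation: audit → well-connected (pays 220); no audit → unconnected (pays 106).
Well-connected: 220 − 117 = 103 ≥ 106 − 21 = 85. Holds regardless of c. ✓
Unconnected: 106 − 36 ≥ 220 − c, so c ≥ 220 − 70 = 150.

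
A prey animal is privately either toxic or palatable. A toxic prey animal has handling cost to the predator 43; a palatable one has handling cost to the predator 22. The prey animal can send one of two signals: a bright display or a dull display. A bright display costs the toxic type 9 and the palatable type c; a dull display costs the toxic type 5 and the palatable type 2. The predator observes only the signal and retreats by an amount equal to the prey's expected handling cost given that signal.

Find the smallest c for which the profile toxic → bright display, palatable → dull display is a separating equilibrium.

Under separation: bright display → toxic (pays 43); dull display → palatable (pays 22).
Toxic: 43 − 9 = 34 ≥ 22 − 5 = 17. Holds regardless of c. ✓
Palatable: 22 − 2 ≥ 43 − c, so c ≥ 43 − 20 = 23.

23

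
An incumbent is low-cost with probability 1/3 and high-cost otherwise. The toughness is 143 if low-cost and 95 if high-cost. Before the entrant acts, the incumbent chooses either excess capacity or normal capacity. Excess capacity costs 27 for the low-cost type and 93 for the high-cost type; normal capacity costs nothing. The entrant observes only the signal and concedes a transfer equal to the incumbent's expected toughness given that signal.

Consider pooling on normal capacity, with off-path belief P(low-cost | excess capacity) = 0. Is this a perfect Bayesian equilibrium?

On the equilibrium path (normal capacity) the entrant holds the prior 1/3 and pays 1/3·143 + 2/3·95 = 111. Off-path (excess capacity) belief 0 gives 0·143 + 1·95 = 95.
Low-cost: normal capacity gives 111 − 0 = 111; excess capacity gives 95 − 27 = 68. Stays. ✓
High-cost: normal capacity gives 111 − 0 = 111; excess capacity gives 95 − 93 = 2. Stays. ✓
Beliefs are Bayes-consistent on-path and both types best-respond.

Yes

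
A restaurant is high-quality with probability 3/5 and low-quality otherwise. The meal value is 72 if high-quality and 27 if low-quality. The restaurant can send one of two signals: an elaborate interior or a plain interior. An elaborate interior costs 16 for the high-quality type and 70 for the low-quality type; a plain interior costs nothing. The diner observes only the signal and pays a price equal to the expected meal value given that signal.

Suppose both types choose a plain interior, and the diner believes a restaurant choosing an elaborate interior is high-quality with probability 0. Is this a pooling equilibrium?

Yes

On the equilibrium path (plain interior) the diner holds the prior 3/5 and pays 3/5·72 + 2/5·27 = 54. Off-path (elaborate interior) belief 0 gives 0·72 + 1·27 = 27.
High-quality: plain interior gives 54 − 0 = 54; elaborate interior gives 27 − 16 = 11. Stays. ✓
Low-quality: plain interior gives 54 − 0 = 54; elaborate interior gives 27 − 70 = -43. Stays. ✓
Beliefs are Bayes-consistent on-path and both types best-respond.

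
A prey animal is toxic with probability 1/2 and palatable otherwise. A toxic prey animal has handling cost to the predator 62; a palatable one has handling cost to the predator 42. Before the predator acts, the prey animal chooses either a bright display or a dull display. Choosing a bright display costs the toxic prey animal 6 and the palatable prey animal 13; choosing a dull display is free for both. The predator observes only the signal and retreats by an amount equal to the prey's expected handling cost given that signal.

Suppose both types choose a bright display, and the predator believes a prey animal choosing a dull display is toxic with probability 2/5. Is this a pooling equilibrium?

On the equilibrium path (bright display) the predator holds the prior 1/2 and pays 1/2·62 + 1/2·42 = 52. Off-path (dull display) belief 2/5 gives 2/5·62 + 3/5·42 = 50.
Toxic: bright display gives 52 − 6 = 46; dull display gives 50 − 0 = 50. Deviates. ✗
Palatable: bright display gives 52 − 13 = 39; dull display gives 50 − 0 = 50. Deviates. ✗

No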